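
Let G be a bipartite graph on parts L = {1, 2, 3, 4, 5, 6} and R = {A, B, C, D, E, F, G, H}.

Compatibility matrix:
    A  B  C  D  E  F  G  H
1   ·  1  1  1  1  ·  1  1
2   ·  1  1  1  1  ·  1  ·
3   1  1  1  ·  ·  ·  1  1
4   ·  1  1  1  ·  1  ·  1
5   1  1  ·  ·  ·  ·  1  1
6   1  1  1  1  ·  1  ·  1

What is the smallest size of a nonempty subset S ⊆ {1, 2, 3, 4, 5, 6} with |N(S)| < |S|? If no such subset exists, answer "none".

A matching saturating every left vertex exists, for instance 1→E, 2→B, 3→G, 4→F, 5→H, 6→A.
By Hall's marriage theorem, this means |N(S)| ≥ |S| for every subset S, so no violating subset exists.

none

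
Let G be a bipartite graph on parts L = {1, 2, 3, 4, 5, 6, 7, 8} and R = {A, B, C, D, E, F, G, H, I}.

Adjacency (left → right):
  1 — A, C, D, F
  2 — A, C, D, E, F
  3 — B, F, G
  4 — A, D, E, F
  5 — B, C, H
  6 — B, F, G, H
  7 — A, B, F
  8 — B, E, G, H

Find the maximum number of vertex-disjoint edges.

A valid assignment of size 8: 1→D, 2→A, 3→G, 4→E, 5→C, 6→H, 7→F, 8→B.
All 8 left vertices are matched, so no larger matching exists.

8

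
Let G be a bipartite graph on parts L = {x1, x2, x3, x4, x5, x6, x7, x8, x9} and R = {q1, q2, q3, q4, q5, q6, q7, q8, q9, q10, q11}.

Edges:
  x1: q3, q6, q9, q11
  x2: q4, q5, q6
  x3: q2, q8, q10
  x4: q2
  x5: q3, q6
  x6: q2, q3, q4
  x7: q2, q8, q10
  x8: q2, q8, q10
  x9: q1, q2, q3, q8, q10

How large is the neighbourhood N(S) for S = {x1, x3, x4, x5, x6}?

8

The union of neighbours of {x1, x3, x4, x5, x6} is {q2, q3, q4, q6, q8, q9, q10, q11}, which has 8 elements.
Since |N(S)| = 8 ≥ |S| = 5, Hall's condition holds for this subset.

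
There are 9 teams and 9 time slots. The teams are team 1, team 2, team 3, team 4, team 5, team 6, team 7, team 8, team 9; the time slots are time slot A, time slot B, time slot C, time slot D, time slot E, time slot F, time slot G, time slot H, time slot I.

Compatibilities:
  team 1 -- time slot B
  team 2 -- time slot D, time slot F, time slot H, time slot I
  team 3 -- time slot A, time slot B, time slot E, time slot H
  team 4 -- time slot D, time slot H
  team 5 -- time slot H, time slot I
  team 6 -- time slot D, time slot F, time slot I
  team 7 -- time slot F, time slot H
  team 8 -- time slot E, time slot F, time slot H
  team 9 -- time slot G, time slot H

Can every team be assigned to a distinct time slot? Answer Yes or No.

No

The set {team 2, team 4, team 5, team 6, team 7} has only 4 neighbours ({time slot D, time slot F, time slot H, time slot I}), so by Hall's theorem at most 8 of the 9 teams can be matched.
Hence no matching covers every team.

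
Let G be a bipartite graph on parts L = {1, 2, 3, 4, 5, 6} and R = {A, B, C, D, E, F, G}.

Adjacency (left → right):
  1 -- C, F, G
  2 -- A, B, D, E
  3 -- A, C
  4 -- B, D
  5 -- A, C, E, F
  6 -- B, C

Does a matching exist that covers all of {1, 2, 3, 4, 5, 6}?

A valid assignment of size 6: 1→F, 2→E, 3→A, 4→D, 5→C, 6→B.
Every left vertex is matched, so this matching saturates all of them.

Yes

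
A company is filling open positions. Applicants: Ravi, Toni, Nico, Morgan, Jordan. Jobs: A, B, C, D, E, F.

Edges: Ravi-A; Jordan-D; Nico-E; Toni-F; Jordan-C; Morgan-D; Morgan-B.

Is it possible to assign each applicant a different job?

A valid assignment of size 5: Ravi–A, Toni–F, Nico–E, Morgan–B, Jordan–C.
Every applicant is matched, so this matching saturates all of them.

Yes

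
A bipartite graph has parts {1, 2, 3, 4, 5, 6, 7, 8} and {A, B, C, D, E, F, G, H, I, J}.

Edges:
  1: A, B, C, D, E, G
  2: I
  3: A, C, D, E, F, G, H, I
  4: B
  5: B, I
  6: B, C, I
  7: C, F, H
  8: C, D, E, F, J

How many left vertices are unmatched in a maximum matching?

One maximum matching: 1→A, 2→I, 3→G, 4→B, 6→C, 7→F, 8→J.
The set {2, 4, 5} has only 2 neighbours ({B, I}), so by Hall's theorem at most 7 of the 8 left vertices can be matched.
That matches 7 of the 8, leaving 1 unmatched; no matching can do better.

1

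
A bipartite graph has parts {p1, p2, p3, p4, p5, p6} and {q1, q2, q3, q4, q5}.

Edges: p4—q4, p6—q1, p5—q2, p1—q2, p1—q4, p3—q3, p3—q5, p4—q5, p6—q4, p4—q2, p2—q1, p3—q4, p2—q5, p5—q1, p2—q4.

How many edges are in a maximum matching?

5

For example, pair p1–q4, p2–q1, p3–q3, p4–q5, p5–q2.
The set {p1, p2, p4, p5, p6} has only 4 neighbours ({q1, q2, q4, q5}), so by Hall's theorem at most 5 of the 6 left vertices can be matched.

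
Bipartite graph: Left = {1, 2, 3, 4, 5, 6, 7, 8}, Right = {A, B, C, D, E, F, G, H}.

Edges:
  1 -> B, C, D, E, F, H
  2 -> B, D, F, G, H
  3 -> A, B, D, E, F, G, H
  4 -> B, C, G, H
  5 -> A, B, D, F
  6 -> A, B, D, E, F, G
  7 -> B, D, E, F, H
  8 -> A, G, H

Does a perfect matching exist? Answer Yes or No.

One maximum matching: 1–E, 2–H, 3–A, 4–C, 5–D, 6–F, 7–B, 8–G.
All 8 left vertices are covered.

Yes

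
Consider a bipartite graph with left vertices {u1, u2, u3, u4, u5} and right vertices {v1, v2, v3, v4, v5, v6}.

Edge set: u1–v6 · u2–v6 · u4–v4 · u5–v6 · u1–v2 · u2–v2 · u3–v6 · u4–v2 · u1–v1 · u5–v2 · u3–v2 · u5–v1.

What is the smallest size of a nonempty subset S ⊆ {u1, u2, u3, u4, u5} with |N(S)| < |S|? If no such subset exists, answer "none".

4

Take S = {u1, u2, u3, u5}. Its neighbourhood is {v1, v2, v6}, so |N(S)| = 3 < |S| = 4.
Every subset of size less than 4 has at least as many neighbours as members, so 4 is the minimum.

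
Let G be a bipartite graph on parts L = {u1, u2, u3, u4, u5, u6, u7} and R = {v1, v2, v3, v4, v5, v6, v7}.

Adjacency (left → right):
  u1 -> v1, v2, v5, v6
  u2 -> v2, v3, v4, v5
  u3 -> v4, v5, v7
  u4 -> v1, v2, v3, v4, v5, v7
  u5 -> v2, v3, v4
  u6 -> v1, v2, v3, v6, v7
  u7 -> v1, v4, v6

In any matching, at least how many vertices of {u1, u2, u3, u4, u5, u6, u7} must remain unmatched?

For example, pair u1-v1, u2-v5, u3-v7, u4-v2, u5-v4, u6-v3, u7-v6.
All 7 left vertices are matched, so no larger matching exists.
That matches 7 of the 7, leaving 0 unmatched; no matching can do better.

0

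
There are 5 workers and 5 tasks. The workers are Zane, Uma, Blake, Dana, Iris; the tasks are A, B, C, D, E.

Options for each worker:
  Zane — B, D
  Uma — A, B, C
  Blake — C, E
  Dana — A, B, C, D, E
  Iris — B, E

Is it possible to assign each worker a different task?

For example, pair Zane→D, Uma→C, Blake→E, Dana→A, Iris→B.
All 5 workers are covered.

Yes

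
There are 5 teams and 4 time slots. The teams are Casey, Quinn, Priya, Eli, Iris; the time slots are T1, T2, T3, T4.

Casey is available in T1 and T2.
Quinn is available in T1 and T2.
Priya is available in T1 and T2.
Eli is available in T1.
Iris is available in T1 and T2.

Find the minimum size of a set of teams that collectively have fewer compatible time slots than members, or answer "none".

Take S = {Casey, Quinn, Priya}. Its neighbourhood is {T1, T2}, so |N(S)| = 2 < |S| = 3.
Every subset of size less than 3 has at least as many neighbours as members, so 3 is the minimum.

3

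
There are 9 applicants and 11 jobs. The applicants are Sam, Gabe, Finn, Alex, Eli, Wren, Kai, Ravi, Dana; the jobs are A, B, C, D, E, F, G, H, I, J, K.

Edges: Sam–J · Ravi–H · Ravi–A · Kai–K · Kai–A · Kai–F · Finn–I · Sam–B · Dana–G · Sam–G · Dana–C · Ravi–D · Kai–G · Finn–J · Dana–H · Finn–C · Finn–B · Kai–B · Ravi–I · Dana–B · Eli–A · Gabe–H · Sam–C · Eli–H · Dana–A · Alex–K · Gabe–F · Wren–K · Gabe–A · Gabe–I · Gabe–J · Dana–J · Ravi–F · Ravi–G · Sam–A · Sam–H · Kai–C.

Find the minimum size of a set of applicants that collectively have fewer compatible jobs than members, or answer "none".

2

Take S = {Alex, Wren}. Its neighbourhood is {K}, so |N(S)| = 1 < |S| = 2.
No single vertex violates Hall's condition since each has at least one neighbour, so 2 is the minimum.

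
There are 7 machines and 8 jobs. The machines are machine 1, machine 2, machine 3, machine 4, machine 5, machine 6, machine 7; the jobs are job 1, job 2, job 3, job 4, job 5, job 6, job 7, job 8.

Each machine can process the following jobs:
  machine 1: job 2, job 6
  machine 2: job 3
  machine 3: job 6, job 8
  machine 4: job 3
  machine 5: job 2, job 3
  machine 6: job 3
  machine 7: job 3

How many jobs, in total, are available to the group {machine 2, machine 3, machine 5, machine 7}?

The union of neighbours of {machine 2, machine 3, machine 5, machine 7} is {job 2, job 3, job 6, job 8}, which has 4 elements.
Since |N(S)| = 4 ≥ |S| = 4, Hall's condition holds for this subset.

4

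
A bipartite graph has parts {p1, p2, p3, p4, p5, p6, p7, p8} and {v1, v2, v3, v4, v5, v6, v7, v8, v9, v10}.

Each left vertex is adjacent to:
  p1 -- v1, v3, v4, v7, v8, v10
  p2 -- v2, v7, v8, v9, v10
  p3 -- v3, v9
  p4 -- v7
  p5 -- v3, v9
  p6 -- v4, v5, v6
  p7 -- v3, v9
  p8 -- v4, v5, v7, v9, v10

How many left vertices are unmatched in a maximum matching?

1

One maximum matching: p1-v1, p2-v2, p3-v9, p4-v7, p5-v3, p6-v6, p8-v10.
The set {p3, p5, p7} has only 2 neighbours ({v3, v9}), so by Hall's theorem at most 7 of the 8 left vertices can be matched.
That matches 7 of the 8, leaving 1 unmatched; no matching can do better.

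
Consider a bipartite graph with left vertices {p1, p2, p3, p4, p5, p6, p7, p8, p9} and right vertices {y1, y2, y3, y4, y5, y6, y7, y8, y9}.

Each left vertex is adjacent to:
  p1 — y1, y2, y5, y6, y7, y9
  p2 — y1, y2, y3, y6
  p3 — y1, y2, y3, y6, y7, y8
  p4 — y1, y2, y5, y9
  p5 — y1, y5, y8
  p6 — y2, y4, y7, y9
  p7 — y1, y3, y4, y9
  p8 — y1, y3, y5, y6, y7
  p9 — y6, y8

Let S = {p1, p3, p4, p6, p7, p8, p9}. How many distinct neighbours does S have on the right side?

The union of neighbours of {p1, p3, p4, p6, p7, p8, p9} is {y1, y2, y3, y4, y5, y6, y7, y8, y9}, which has 9 elements.
Since |N(S)| = 9 ≥ |S| = 7, Hall's condition holds for this subset.

9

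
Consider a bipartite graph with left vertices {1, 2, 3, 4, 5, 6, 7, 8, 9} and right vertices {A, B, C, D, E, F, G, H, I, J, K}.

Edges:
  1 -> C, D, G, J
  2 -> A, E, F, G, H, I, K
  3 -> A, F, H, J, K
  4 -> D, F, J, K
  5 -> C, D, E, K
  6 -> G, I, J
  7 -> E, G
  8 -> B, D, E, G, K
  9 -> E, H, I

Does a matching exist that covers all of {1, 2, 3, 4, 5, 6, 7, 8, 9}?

One maximum matching: 1–C, 2–A, 3–J, 4–F, 5–D, 6–I, 7–G, 8–K, 9–E.
Every left vertex is matched, so this matching saturates all of them.

Yes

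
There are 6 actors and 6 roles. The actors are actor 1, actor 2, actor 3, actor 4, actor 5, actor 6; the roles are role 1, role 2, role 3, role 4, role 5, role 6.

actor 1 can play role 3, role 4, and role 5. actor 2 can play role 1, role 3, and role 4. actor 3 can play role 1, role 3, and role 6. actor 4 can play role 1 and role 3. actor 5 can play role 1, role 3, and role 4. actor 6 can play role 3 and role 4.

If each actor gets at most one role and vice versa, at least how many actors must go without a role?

1

A valid assignment of size 5: actor 1–role 5, actor 2–role 4, actor 3–role 6, actor 4–role 1, actor 5–role 3.
The set {actor 2, actor 4, actor 5, actor 6} has only 3 neighbours ({role 1, role 3, role 4}), so by Hall's theorem at most 5 of the 6 actors can be matched.
That matches 5 of the 6, leaving 1 unmatched; no matching can do better.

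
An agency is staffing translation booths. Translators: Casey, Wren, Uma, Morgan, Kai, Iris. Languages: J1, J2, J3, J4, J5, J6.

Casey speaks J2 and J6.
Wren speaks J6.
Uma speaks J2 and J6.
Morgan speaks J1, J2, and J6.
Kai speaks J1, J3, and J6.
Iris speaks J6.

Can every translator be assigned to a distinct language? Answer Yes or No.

No

The set {Casey, Wren, Uma, Iris} has only 2 neighbours ({J2, J6}), so by Hall's theorem at most 4 of the 6 translators can be matched.
Hence no matching covers every translator.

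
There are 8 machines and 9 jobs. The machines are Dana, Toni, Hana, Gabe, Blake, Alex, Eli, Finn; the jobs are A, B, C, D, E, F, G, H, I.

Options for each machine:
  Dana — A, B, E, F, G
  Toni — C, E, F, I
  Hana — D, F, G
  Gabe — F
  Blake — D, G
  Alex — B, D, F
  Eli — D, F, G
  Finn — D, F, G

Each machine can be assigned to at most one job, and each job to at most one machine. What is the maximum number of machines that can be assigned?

A valid assignment of size 6: Dana→A, Toni→E, Hana→D, Gabe→F, Blake→G, Alex→B.
The set {Hana, Gabe, Blake, Eli, Finn} has only 3 neighbours ({D, F, G}), so by Hall's theorem at most 6 of the 8 machines can be matched.

6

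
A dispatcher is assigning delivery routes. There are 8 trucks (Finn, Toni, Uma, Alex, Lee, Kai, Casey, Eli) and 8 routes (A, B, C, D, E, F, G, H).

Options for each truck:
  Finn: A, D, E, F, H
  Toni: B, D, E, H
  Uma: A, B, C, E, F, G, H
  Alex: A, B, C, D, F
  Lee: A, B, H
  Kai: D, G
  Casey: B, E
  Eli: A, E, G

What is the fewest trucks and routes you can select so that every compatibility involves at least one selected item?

{Finn, Toni, Uma, Alex, Lee, Kai, Casey, Eli} is a vertex cover of size 8: every edge has an endpoint in this set.
No smaller cover exists because Finn–F, Toni–D, Uma–A, Alex–C, Lee–H, Kai–G, Casey–B, Eli–E is a matching of size 8, and a cover must include an endpoint of each of these disjoint edges (König's theorem).

8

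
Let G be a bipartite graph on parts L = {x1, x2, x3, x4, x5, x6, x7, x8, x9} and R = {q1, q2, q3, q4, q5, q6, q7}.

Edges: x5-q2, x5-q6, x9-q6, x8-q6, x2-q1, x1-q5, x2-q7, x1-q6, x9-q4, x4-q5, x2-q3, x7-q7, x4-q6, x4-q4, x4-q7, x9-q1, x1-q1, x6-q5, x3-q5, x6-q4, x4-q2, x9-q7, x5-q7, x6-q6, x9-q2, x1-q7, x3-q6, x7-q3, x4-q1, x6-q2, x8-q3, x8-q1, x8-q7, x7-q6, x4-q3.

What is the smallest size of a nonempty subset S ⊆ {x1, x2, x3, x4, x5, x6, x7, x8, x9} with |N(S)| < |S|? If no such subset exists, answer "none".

8

Take S = {x1, x2, x3, x4, x5, x6, x7, x8}. Its neighbourhood is {q1, q2, q3, q4, q5, q6, q7}, so |N(S)| = 7 < |S| = 8.
Every subset of size less than 8 has at least as many neighbours as members, so 8 is the minimum.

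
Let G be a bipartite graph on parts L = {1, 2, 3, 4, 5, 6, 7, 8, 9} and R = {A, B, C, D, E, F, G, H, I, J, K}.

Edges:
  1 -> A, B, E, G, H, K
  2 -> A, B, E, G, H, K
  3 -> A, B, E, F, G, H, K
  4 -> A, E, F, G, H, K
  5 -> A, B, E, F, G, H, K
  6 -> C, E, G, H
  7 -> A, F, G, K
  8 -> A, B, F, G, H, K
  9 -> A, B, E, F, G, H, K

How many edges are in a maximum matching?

8

One maximum matching: 1–B, 2–A, 3–H, 4–E, 5–K, 6–C, 7–F, 8–G.
The set {1, 2, 3, 4, 5, 7, 8, 9} has only 7 neighbours ({A, B, E, F, G, H, K}), so by Hall's theorem at most 8 of the 9 left vertices can be matched.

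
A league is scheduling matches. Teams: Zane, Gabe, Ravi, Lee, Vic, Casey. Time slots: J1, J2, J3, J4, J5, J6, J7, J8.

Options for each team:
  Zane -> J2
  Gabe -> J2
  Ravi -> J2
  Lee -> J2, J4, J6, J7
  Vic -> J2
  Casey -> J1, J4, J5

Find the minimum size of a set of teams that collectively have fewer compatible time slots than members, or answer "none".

2

Take S = {Zane, Gabe}. Its neighbourhood is {J2}, so |N(S)| = 1 < |S| = 2.
No single vertex violates Hall's condition since each has at least one neighbour, so 2 is the minimum.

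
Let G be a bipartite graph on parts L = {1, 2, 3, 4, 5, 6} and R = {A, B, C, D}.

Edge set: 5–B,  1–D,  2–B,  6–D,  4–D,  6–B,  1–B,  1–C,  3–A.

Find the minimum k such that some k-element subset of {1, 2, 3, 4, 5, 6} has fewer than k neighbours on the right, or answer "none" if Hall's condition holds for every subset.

Take S = {2, 5}. Its neighbourhood is {B}, so |N(S)| = 1 < |S| = 2.
No single vertex violates Hall's condition since each has at least one neighbour, so 2 is the minimum.

2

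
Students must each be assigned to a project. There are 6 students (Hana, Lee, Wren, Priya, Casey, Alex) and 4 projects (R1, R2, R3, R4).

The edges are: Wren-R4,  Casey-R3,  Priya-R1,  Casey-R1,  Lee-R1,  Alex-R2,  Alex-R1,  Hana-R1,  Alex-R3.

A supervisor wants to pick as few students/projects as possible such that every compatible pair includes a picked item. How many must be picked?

4

The 4 edges Hana–R1, Wren–R4, Casey–R3, Alex–R2 form a matching, so any vertex cover needs at least 4 vertices (one per matched edge).
Conversely {Wren, Casey, Alex, R1} meets every edge and has exactly 4 vertices, so 4 is optimal.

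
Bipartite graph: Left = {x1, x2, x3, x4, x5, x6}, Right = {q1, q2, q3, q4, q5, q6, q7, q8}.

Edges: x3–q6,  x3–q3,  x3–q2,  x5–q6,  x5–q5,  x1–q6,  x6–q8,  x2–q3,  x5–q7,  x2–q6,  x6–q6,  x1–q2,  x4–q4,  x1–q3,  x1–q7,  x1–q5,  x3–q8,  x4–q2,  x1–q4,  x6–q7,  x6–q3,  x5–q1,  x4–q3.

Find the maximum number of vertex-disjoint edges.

6

One maximum matching: x1-q4, x2-q3, x3-q8, x4-q2, x5-q7, x6-q6.
All 6 left vertices are matched, so no larger matching exists.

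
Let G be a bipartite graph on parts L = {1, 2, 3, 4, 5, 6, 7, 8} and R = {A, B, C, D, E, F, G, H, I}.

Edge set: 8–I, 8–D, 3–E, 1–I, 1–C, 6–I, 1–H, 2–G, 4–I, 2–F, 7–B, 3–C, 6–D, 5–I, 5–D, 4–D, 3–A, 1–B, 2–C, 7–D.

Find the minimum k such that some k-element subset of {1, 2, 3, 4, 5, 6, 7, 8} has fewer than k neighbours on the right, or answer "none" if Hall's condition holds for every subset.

Take S = {4, 5, 6}. Its neighbourhood is {D, I}, so |N(S)| = 2 < |S| = 3.
Every subset of size less than 3 has at least as many neighbours as members, so 3 is the minimum.

3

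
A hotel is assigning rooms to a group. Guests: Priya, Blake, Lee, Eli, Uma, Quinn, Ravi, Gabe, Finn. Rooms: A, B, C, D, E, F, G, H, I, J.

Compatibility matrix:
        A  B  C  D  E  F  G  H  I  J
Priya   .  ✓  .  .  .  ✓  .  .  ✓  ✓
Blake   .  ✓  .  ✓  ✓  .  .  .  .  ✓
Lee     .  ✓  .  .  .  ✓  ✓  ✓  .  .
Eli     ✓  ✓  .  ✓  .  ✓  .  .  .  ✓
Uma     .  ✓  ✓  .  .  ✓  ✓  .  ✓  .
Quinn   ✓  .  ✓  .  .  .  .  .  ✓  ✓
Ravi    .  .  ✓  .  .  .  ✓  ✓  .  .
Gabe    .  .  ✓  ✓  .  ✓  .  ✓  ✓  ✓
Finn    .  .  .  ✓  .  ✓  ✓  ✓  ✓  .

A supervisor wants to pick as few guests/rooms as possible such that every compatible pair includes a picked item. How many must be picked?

{Priya, Blake, Lee, Eli, Uma, Quinn, Ravi, Gabe, Finn} is a vertex cover of size 9: every edge has an endpoint in this set.
No smaller cover exists because Priya–J, Blake–E, Lee–F, Eli–A, Uma–B, Quinn–I, Ravi–C, Gabe–H, Finn–G is a matching of size 9, and a cover must include an endpoint of each of these disjoint edges (König's theorem).

9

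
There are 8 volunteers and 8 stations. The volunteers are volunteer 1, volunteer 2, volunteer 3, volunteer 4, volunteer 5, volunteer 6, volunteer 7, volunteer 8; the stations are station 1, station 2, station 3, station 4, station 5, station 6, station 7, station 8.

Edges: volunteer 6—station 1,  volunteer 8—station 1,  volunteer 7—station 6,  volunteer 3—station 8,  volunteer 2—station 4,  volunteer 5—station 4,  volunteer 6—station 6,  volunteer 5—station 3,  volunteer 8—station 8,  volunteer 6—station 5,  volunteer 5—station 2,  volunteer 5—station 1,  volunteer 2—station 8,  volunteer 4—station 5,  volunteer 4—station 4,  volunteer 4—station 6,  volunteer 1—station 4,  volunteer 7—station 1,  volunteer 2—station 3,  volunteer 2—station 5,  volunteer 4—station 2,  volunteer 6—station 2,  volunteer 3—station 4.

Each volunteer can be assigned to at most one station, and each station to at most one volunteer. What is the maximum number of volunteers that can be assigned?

A valid assignment of size 7: volunteer 1→station 4, volunteer 2→station 3, volunteer 3→station 8, volunteer 4→station 6, volunteer 5→station 2, volunteer 6→station 5, volunteer 7→station 1.
The set {volunteer 1, volunteer 2, volunteer 3, volunteer 4, volunteer 5, volunteer 6, volunteer 7, volunteer 8} has only 7 neighbours ({station 1, station 2, station 3, station 4, station 5, station 6, station 8}), so by Hall's theorem at most 7 of the 8 volunteers can be matched.

7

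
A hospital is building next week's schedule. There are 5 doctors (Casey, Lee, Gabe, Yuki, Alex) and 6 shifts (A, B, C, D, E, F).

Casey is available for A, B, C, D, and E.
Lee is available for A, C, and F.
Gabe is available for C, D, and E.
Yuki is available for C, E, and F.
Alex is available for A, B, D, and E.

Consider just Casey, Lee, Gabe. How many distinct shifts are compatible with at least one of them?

The union of neighbours of {Casey, Lee, Gabe} is {A, B, C, D, E, F}, which has 6 elements.
Since |N(S)| = 6 ≥ |S| = 3, Hall's condition holds for this subset.

6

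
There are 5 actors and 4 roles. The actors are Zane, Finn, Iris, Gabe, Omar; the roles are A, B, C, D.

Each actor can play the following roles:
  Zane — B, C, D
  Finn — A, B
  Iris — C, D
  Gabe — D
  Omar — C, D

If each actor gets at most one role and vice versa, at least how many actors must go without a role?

1

A valid assignment of size 4: Zane–B, Finn–A, Iris–C, Gabe–D.
The set {Iris, Gabe, Omar} has only 2 neighbours ({C, D}), so by Hall's theorem at most 4 of the 5 actors can be matched.
That matches 4 of the 5, leaving 1 unmatched; no matching can do better.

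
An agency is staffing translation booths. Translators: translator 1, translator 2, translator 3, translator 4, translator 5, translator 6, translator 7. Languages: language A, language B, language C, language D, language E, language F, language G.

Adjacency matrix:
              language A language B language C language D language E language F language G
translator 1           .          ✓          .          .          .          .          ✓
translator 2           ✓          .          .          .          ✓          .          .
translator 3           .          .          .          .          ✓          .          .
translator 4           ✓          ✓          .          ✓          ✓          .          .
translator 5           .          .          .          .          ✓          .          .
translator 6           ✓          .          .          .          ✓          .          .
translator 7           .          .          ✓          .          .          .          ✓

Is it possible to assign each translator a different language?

The set {translator 2, translator 3, translator 5, translator 6} has only 2 neighbours ({language A, language E}), so by Hall's theorem at most 5 of the 7 translators can be matched.
Hence no matching covers every translator.

No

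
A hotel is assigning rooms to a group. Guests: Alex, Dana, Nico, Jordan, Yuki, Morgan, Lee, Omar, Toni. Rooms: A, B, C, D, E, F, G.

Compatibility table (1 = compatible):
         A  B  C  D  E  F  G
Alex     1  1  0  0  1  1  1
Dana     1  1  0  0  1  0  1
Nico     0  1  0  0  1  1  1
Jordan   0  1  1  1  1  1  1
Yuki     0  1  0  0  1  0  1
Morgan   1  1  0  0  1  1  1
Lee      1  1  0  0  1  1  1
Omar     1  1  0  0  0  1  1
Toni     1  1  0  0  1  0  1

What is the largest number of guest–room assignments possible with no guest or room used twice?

6

A valid assignment of size 6: Alex–A, Dana–B, Nico–F, Jordan–D, Yuki–E, Morgan–G.
The set {Alex, Dana, Nico, Yuki, Morgan, Lee, Omar, Toni} has only 5 neighbours ({A, B, E, F, G}), so by Hall's theorem at most 6 of the 9 guests can be matched.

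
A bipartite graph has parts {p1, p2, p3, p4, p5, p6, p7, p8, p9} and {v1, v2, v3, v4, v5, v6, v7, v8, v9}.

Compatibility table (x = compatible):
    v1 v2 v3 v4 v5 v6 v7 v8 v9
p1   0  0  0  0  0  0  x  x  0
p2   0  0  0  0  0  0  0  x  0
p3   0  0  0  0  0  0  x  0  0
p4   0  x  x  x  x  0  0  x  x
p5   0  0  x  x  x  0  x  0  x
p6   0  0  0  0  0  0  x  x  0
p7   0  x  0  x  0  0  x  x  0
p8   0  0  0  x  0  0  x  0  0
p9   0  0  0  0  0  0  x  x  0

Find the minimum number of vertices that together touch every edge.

A maximum matching has 6 edges (e.g. p1–v7, p2–v8, p4–v3, p5–v5, p7–v2, p8–v4).
By König's theorem the minimum vertex cover has the same size. One such cover is {p4, p5, p7, p8, v7, v8}.

6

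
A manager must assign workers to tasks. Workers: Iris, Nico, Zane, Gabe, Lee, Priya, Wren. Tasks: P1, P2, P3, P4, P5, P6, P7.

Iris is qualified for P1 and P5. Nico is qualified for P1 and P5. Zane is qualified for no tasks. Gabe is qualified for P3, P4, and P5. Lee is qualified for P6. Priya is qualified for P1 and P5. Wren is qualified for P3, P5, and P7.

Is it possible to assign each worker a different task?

The set {Iris, Nico, Zane, Priya} has only 2 neighbours ({P1, P5}), so by Hall's theorem at most 5 of the 7 workers can be matched.
Hence no matching covers every worker.

No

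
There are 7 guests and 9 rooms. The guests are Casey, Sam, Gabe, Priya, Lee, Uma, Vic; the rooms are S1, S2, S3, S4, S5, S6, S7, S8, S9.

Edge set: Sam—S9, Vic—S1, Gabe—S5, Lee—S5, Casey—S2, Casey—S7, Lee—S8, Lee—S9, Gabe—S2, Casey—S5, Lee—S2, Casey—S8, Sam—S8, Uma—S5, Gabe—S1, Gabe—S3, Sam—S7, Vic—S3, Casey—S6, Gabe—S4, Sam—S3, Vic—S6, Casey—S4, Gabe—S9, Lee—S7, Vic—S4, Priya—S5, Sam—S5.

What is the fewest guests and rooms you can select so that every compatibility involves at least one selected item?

6

{Casey, Sam, Gabe, Lee, Vic, S5} is a vertex cover of size 6: every edge has an endpoint in this set.
No smaller cover exists because Casey–S6, Sam–S7, Gabe–S3, Priya–S5, Lee–S2, Vic–S4 is a matching of size 6, and a cover must include an endpoint of each of these disjoint edges (König's theorem).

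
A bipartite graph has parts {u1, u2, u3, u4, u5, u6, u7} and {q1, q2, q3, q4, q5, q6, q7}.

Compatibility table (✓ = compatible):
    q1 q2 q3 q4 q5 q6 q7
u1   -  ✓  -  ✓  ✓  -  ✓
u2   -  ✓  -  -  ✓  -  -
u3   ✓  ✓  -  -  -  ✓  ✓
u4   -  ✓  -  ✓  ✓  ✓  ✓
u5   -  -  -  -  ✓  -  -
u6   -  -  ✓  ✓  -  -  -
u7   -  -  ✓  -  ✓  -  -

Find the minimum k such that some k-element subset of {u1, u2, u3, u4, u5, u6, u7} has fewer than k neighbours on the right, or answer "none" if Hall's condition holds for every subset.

none

A matching saturating every left vertex exists, for instance u1→q7, u2→q2, u3→q1, u4→q6, u5→q5, u6→q4, u7→q3.
By Hall's marriage theorem, this means |N(S)| ≥ |S| for every subset S, so no violating subset exists.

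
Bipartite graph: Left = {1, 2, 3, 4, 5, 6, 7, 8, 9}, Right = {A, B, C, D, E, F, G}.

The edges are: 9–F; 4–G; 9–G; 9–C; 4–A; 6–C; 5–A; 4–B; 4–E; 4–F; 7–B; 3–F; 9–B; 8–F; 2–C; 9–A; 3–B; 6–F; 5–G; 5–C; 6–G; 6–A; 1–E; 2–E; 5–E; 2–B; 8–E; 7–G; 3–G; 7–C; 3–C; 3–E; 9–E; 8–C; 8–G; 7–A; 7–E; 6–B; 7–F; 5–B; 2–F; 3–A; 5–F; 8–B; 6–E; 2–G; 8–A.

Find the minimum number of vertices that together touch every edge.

{A, B, C, E, F, G} is a vertex cover of size 6: every edge has an endpoint in this set.
No smaller cover exists because 1–E, 2–C, 3–F, 4–B, 5–A, 6–G is a matching of size 6, and a cover must include an endpoint of each of these disjoint edges (König's theorem).

6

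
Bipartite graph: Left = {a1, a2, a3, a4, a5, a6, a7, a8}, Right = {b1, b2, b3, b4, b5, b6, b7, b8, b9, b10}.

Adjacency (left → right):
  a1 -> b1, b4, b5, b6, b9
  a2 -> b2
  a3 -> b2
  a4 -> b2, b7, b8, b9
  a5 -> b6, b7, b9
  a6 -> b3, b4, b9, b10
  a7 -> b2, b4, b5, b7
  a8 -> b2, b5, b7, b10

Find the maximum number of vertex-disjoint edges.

7

One maximum matching: a1-b1, a2-b2, a4-b8, a5-b6, a6-b3, a7-b7, a8-b5.
The set {a2, a3} has only 1 neighbour ({b2}), so by Hall's theorem at most 7 of the 8 left vertices can be matched.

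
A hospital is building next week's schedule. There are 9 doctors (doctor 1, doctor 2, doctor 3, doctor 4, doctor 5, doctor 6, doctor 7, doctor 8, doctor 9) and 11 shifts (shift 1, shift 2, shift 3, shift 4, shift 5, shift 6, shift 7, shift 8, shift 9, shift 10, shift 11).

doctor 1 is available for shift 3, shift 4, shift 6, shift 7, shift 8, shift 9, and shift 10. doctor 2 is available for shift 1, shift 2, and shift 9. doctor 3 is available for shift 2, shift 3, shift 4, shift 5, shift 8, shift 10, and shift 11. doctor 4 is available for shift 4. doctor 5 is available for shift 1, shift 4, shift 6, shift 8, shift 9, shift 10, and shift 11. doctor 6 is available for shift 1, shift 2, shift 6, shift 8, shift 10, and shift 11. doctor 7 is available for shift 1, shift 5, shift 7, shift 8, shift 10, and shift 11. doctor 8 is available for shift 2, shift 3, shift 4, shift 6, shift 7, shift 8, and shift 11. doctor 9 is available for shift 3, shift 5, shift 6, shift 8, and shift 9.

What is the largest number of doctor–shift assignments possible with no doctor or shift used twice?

One maximum matching: doctor 1→shift 7, doctor 2→shift 2, doctor 3→shift 8, doctor 4→shift 4, doctor 5→shift 6, doctor 6→shift 10, doctor 7→shift 1, doctor 8→shift 11, doctor 9→shift 5.
All 9 doctors are matched, so no larger matching exists.

9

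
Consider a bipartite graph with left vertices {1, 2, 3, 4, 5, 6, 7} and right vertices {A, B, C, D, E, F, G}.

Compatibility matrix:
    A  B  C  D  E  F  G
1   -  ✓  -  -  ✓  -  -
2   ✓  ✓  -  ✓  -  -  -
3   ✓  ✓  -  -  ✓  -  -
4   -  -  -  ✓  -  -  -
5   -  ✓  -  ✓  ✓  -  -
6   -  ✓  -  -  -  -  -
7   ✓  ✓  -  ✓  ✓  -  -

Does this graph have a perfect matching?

The set {1, 2, 3, 4, 5, 6, 7} has only 4 neighbours ({A, B, D, E}), so by Hall's theorem at most 4 of the 7 left vertices can be matched.
Hence no matching covers every left vertex.

No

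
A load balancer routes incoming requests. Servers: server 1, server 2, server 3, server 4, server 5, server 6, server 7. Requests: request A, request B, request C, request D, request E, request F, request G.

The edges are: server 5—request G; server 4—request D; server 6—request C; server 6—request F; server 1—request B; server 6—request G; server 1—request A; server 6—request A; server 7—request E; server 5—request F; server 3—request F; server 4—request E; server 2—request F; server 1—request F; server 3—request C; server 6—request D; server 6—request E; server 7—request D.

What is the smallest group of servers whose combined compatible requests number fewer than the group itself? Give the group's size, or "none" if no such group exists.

A matching saturating every server exists, for instance server 1→request B, server 2→request F, server 3→request C, server 4→request D, server 5→request G, server 6→request A, server 7→request E.
By Hall's marriage theorem, this means |N(S)| ≥ |S| for every subset S, so no violating subset exists.

none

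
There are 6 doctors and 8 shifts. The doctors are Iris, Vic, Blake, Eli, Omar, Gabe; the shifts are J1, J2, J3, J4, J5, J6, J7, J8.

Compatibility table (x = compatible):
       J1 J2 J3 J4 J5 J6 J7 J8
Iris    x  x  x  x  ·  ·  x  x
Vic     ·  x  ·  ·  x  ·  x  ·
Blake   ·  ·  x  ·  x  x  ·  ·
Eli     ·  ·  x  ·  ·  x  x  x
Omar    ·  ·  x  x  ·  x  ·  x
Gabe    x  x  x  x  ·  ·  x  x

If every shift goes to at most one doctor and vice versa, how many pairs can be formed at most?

6

One maximum matching: Iris–J7, Vic–J5, Blake–J6, Eli–J3, Omar–J8, Gabe–J2.
All 6 doctors are matched, so no larger matching exists.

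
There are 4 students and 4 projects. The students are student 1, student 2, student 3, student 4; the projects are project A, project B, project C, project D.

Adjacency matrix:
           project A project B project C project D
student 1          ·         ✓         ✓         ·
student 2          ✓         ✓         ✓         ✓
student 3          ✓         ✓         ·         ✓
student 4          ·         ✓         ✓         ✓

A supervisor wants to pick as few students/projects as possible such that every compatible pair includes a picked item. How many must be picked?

The 4 edges student 1–project B, student 2–project A, student 3–project D, student 4–project C form a matching, so any vertex cover needs at least 4 vertices (one per matched edge).
Conversely {student 1, student 2, student 3, student 4} meets every edge and has exactly 4 vertices, so 4 is optimal.

4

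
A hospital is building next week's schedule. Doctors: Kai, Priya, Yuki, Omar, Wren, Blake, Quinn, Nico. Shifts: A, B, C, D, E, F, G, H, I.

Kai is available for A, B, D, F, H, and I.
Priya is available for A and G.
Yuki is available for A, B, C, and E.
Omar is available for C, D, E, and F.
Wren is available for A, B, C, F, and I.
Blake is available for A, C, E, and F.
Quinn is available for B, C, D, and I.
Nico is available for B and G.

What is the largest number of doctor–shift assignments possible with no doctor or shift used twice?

8

For example, pair Kai–H, Priya–G, Yuki–A, Omar–D, Wren–F, Blake–E, Quinn–C, Nico–B.
This saturates every doctor, so 8 is the maximum.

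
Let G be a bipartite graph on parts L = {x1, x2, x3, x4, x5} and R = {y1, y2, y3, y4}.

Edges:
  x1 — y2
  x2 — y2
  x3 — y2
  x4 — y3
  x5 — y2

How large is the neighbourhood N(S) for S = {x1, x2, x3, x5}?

The union of neighbours of {x1, x2, x3, x5} is {y2}, which has 1 element.
Since |N(S)| = 1 < |S| = 4, Hall's condition fails for this subset.

1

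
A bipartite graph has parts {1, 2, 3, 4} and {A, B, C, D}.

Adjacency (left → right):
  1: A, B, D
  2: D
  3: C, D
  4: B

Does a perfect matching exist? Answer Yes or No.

A valid assignment of size 4: 1–A, 2–D, 3–C, 4–B.
All 4 left vertices are covered.

Yes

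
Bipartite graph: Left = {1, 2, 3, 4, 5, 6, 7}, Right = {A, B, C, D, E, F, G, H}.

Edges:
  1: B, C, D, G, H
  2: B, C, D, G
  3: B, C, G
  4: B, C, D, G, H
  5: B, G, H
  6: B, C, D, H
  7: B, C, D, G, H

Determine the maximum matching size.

For example, pair 1-D, 2-G, 3-C, 4-H, 5-B.
The set {1, 2, 3, 4, 5, 6, 7} has only 5 neighbours ({B, C, D, G, H}), so by Hall's theorem at most 5 of the 7 left vertices can be matched.

5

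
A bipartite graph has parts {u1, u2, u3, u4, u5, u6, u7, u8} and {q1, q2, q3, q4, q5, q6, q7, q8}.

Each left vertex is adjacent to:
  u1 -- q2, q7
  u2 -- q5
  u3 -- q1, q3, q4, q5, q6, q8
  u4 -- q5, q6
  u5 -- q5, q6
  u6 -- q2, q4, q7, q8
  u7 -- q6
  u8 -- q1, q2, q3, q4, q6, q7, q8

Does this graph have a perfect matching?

The set {u2, u4, u5, u7} has only 2 neighbours ({q5, q6}), so by Hall's theorem at most 6 of the 8 left vertices can be matched.
Hence no matching covers every left vertex.

No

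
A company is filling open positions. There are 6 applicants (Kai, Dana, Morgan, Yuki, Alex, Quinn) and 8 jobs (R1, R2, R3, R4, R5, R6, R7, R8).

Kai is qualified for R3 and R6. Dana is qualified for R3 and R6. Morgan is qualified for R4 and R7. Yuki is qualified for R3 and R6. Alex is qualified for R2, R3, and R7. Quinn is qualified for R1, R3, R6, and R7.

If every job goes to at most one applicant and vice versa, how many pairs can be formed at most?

5

One maximum matching: Kai→R3, Dana→R6, Morgan→R4, Alex→R2, Quinn→R7.
The set {Kai, Dana, Yuki} has only 2 neighbours ({R3, R6}), so by Hall's theorem at most 5 of the 6 applicants can be matched.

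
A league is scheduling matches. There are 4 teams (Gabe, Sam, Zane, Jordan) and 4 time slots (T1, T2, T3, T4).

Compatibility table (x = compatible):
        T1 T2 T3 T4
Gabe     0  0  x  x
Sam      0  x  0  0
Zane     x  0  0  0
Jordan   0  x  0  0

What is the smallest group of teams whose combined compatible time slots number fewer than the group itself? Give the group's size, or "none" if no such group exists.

2

Take S = {Sam, Jordan}. Its neighbourhood is {T2}, so |N(S)| = 1 < |S| = 2.
No single vertex violates Hall's condition since each has at least one neighbour, so 2 is the minimum.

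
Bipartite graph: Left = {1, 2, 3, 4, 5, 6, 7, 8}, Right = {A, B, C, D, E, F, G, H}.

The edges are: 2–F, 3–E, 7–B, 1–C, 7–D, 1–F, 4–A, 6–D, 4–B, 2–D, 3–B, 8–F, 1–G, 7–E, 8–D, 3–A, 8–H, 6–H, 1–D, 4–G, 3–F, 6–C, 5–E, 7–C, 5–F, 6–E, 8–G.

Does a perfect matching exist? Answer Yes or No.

Yes

A valid assignment of size 8: 1–G, 2–D, 3–B, 4–A, 5–E, 6–H, 7–C, 8–F.
Every left vertex is matched, so this is a perfect matching.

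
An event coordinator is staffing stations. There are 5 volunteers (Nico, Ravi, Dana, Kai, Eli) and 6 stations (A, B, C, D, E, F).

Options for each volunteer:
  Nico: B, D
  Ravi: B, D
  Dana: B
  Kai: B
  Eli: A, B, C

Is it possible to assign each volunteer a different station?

No

The set {Nico, Ravi, Dana, Kai} has only 2 neighbours ({B, D}), so by Hall's theorem at most 3 of the 5 volunteers can be matched.
Hence no matching covers every volunteer.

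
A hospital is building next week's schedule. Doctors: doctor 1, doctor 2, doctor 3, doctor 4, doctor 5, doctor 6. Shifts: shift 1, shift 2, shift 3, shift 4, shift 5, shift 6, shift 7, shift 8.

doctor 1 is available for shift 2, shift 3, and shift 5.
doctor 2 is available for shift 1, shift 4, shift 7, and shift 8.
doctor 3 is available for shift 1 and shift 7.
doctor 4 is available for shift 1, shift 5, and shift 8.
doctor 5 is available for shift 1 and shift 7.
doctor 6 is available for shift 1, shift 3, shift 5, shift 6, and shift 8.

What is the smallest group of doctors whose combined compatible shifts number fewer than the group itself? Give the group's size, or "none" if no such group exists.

A matching saturating every doctor exists, for instance doctor 1→shift 3, doctor 2→shift 4, doctor 3→shift 7, doctor 4→shift 8, doctor 5→shift 1, doctor 6→shift 5.
By Hall's marriage theorem, this means |N(S)| ≥ |S| for every subset S, so no violating subset exists.

none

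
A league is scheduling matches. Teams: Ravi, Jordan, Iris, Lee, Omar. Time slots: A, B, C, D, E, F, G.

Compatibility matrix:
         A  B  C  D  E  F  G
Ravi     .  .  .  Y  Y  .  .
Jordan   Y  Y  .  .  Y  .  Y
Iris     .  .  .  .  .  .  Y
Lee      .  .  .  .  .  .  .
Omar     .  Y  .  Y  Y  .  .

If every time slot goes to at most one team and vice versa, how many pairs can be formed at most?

4

For example, pair Ravi–D, Jordan–E, Iris–G, Omar–B.
The set {Lee} has only 0 neighbours (∅), so by Hall's theorem at most 4 of the 5 teams can be matched.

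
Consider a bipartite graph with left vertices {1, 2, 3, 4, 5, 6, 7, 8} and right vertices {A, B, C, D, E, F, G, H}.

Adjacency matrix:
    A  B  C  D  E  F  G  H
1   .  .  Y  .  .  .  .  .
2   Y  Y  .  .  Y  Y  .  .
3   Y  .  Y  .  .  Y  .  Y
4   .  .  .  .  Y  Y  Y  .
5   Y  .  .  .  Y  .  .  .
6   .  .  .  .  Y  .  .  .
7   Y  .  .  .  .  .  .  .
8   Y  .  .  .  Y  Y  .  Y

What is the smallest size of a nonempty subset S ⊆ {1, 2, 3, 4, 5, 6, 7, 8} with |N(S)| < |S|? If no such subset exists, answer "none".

Take S = {5, 6, 7}. Its neighbourhood is {A, E}, so |N(S)| = 2 < |S| = 3.
Every subset of size less than 3 has at least as many neighbours as members, so 3 is the minimum.

3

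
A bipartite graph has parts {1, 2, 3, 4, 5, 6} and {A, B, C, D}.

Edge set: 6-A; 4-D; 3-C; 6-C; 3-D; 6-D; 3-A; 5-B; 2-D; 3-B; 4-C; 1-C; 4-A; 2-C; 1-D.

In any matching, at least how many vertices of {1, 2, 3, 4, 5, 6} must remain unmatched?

2

One maximum matching: 1–D, 2–C, 3–B, 4–A.
The set {1, 2, 3, 4, 5, 6} has only 4 neighbours ({A, B, C, D}), so by Hall's theorem at most 4 of the 6 left vertices can be matched.
That matches 4 of the 6, leaving 2 unmatched; no matching can do better.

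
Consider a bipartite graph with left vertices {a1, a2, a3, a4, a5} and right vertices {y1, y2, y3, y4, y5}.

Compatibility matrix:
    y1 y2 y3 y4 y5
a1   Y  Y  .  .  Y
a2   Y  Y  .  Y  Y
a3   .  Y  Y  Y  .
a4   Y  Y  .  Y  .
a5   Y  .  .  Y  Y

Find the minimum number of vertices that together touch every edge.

5

The 5 edges a1–y5, a2–y4, a3–y3, a4–y2, a5–y1 form a matching, so any vertex cover needs at least 5 vertices (one per matched edge).
Conversely {a1, a2, a3, a4, a5} meets every edge and has exactly 5 vertices, so 5 is optimal.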